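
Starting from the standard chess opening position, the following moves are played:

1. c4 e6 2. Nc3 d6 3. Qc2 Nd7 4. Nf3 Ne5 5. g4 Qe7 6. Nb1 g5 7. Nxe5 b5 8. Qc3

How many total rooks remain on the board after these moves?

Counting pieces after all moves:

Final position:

  a b c d e f g h
  ─────────────────
8│♜ · ♝ · ♚ ♝ ♞ ♜│8
7│♟ · ♟ · ♛ ♟ · ♟│7
6│· · · ♟ ♟ · · ·│6
5│· ♟ · · ♘ · ♟ ·│5
4│· · ♙ · · · ♙ ·│4
3│· · ♕ · · · · ·│3
2│♙ ♙ · ♙ ♙ ♙ · ♙│2
1│♖ ♘ ♗ · ♔ ♗ · ♖│1
  ─────────────────
  a b c d e f g h


4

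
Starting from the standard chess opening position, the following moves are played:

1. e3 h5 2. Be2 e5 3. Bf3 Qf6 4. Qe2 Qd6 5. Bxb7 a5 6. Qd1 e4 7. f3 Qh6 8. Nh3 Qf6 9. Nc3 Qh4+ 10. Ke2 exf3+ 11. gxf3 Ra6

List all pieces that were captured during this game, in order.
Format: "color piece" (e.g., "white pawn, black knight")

Tracking captures:
  Bxb7: captured black pawn
  exf3+: captured white pawn
  gxf3: captured black pawn

black pawn, white pawn, black pawn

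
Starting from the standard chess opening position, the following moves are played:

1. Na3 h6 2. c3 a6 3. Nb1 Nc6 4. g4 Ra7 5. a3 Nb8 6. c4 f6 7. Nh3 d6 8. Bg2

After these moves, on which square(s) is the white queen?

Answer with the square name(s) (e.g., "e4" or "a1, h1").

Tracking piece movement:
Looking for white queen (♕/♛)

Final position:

  a b c d e f g h
  ─────────────────
8│· ♞ ♝ ♛ ♚ ♝ ♞ ♜│8
7│♜ ♟ ♟ · ♟ · ♟ ·│7
6│♟ · · ♟ · ♟ · ♟│6
5│· · · · · · · ·│5
4│· · ♙ · · · ♙ ·│4
3│♙ · · · · · · ♘│3
2│· ♙ · ♙ ♙ ♙ ♗ ♙│2
1│♖ ♘ ♗ ♕ ♔ · · ♖│1
  ─────────────────
  a b c d e f g h


d1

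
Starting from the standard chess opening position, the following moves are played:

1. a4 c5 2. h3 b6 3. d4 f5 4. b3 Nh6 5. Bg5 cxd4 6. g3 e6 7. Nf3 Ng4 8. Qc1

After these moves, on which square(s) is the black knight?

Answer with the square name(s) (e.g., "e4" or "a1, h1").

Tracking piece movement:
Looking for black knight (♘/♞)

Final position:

  a b c d e f g h
  ─────────────────
8│♜ ♞ ♝ ♛ ♚ ♝ · ♜│8
7│♟ · · ♟ · · ♟ ♟│7
6│· ♟ · · ♟ · · ·│6
5│· · · · · ♟ ♗ ·│5
4│♙ · · ♟ · · ♞ ·│4
3│· ♙ · · · ♘ ♙ ♙│3
2│· · ♙ · ♙ ♙ · ·│2
1│♖ ♘ ♕ · ♔ ♗ · ♖│1
  ─────────────────
  a b c d e f g h


b8, g4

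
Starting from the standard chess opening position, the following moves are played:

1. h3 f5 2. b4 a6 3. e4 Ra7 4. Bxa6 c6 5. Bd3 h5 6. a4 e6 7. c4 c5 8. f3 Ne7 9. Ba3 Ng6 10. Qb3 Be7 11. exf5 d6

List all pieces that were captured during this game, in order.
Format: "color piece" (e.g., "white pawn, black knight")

Tracking captures:
  Bxa6: captured black pawn
  exf5: captured black pawn

black pawn, black pawn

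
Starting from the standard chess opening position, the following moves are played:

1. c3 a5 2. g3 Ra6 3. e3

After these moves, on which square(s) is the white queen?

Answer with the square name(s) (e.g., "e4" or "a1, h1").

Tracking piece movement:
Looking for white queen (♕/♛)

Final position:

  a b c d e f g h
  ─────────────────
8│· ♞ ♝ ♛ ♚ ♝ ♞ ♜│8
7│· ♟ ♟ ♟ ♟ ♟ ♟ ♟│7
6│♜ · · · · · · ·│6
5│♟ · · · · · · ·│5
4│· · · · · · · ·│4
3│· · ♙ · ♙ · ♙ ·│3
2│♙ ♙ · ♙ · ♙ · ♙│2
1│♖ ♘ ♗ ♕ ♔ ♗ ♘ ♖│1
  ─────────────────
  a b c d e f g h


d1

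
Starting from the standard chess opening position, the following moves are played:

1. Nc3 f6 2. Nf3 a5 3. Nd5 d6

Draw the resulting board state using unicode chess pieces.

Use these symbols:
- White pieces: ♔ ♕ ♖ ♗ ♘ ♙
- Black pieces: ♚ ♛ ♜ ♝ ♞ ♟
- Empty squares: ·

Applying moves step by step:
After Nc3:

♜ ♞ ♝ ♛ ♚ ♝ ♞ ♜
♟ ♟ ♟ ♟ ♟ ♟ ♟ ♟
· · · · · · · ·
· · · · · · · ·
· · · · · · · ·
· · ♘ · · · · ·
♙ ♙ ♙ ♙ ♙ ♙ ♙ ♙
♖ · ♗ ♕ ♔ ♗ ♘ ♖


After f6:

♜ ♞ ♝ ♛ ♚ ♝ ♞ ♜
♟ ♟ ♟ ♟ ♟ · ♟ ♟
· · · · · ♟ · ·
· · · · · · · ·
· · · · · · · ·
· · ♘ · · · · ·
♙ ♙ ♙ ♙ ♙ ♙ ♙ ♙
♖ · ♗ ♕ ♔ ♗ ♘ ♖


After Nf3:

♜ ♞ ♝ ♛ ♚ ♝ ♞ ♜
♟ ♟ ♟ ♟ ♟ · ♟ ♟
· · · · · ♟ · ·
· · · · · · · ·
· · · · · · · ·
· · ♘ · · ♘ · ·
♙ ♙ ♙ ♙ ♙ ♙ ♙ ♙
♖ · ♗ ♕ ♔ ♗ · ♖


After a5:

♜ ♞ ♝ ♛ ♚ ♝ ♞ ♜
· ♟ ♟ ♟ ♟ · ♟ ♟
· · · · · ♟ · ·
♟ · · · · · · ·
· · · · · · · ·
· · ♘ · · ♘ · ·
♙ ♙ ♙ ♙ ♙ ♙ ♙ ♙
♖ · ♗ ♕ ♔ ♗ · ♖


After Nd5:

♜ ♞ ♝ ♛ ♚ ♝ ♞ ♜
· ♟ ♟ ♟ ♟ · ♟ ♟
· · · · · ♟ · ·
♟ · · ♘ · · · ·
· · · · · · · ·
· · · · · ♘ · ·
♙ ♙ ♙ ♙ ♙ ♙ ♙ ♙
♖ · ♗ ♕ ♔ ♗ · ♖


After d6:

♜ ♞ ♝ ♛ ♚ ♝ ♞ ♜
· ♟ ♟ · ♟ · ♟ ♟
· · · ♟ · ♟ · ·
♟ · · ♘ · · · ·
· · · · · · · ·
· · · · · ♘ · ·
♙ ♙ ♙ ♙ ♙ ♙ ♙ ♙
♖ · ♗ ♕ ♔ ♗ · ♖



  a b c d e f g h
  ─────────────────
8│♜ ♞ ♝ ♛ ♚ ♝ ♞ ♜│8
7│· ♟ ♟ · ♟ · ♟ ♟│7
6│· · · ♟ · ♟ · ·│6
5│♟ · · ♘ · · · ·│5
4│· · · · · · · ·│4
3│· · · · · ♘ · ·│3
2│♙ ♙ ♙ ♙ ♙ ♙ ♙ ♙│2
1│♖ · ♗ ♕ ♔ ♗ · ♖│1
  ─────────────────
  a b c d e f g h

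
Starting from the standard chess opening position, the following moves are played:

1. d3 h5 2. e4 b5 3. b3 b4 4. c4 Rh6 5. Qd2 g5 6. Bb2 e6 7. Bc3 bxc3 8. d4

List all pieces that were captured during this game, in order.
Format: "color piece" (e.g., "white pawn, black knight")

Tracking captures:
  bxc3: captured white bishop

white bishop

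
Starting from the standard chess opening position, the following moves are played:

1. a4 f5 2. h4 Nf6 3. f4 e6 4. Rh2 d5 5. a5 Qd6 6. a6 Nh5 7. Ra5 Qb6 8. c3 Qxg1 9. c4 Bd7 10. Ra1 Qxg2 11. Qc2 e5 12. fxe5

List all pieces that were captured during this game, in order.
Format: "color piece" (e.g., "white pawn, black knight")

Tracking captures:
  Qxg1: captured white knight
  Qxg2: captured white pawn
  fxe5: captured black pawn

white knight, white pawn, black pawn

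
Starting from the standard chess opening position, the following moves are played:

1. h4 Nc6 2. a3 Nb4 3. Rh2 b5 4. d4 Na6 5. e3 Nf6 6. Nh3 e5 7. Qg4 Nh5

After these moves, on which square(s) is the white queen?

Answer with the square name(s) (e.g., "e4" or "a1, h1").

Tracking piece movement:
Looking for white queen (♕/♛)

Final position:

  a b c d e f g h
  ─────────────────
8│♜ · ♝ ♛ ♚ ♝ · ♜│8
7│♟ · ♟ ♟ · ♟ ♟ ♟│7
6│♞ · · · · · · ·│6
5│· ♟ · · ♟ · · ♞│5
4│· · · ♙ · · ♕ ♙│4
3│♙ · · · ♙ · · ♘│3
2│· ♙ ♙ · · ♙ ♙ ♖│2
1│♖ ♘ ♗ · ♔ ♗ · ·│1
  ─────────────────
  a b c d e f g h


g4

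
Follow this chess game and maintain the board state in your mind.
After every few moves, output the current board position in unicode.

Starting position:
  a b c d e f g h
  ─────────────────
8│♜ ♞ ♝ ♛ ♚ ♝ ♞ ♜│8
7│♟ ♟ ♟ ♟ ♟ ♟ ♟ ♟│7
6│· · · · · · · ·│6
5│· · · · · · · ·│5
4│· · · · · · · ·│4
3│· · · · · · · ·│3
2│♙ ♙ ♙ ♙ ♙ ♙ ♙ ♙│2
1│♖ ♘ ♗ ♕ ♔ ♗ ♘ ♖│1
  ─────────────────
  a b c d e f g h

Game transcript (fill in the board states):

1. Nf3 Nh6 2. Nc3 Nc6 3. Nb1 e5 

  a b c d e f g h
  ─────────────────
8│♜ · ♝ ♛ ♚ ♝ · ♜│8
7│♟ ♟ ♟ ♟ · ♟ ♟ ♟│7
6│· · ♞ · · · · ♞│6
5│· · · · ♟ · · ·│5
4│· · · · · · · ·│4
3│· · · · · ♘ · ·│3
2│♙ ♙ ♙ ♙ ♙ ♙ ♙ ♙│2
1│♖ ♘ ♗ ♕ ♔ ♗ · ♖│1
  ─────────────────
  a b c d e f g h

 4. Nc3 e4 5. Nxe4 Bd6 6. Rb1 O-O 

  a b c d e f g h
  ─────────────────
8│♜ · ♝ ♛ · ♜ ♚ ·│8
7│♟ ♟ ♟ ♟ · ♟ ♟ ♟│7
6│· · ♞ ♝ · · · ♞│6
5│· · · · · · · ·│5
4│· · · · ♘ · · ·│4
3│· · · · · ♘ · ·│3
2│♙ ♙ ♙ ♙ ♙ ♙ ♙ ♙│2
1│· ♖ ♗ ♕ ♔ ♗ · ♖│1
  ─────────────────
  a b c d e f g h

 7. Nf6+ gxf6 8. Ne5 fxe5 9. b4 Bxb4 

  a b c d e f g h
  ─────────────────
8│♜ · ♝ ♛ · ♜ ♚ ·│8
7│♟ ♟ ♟ ♟ · ♟ · ♟│7
6│· · ♞ · · · · ♞│6
5│· · · · ♟ · · ·│5
4│· ♝ · · · · · ·│4
3│· · · · · · · ·│3
2│♙ · ♙ ♙ ♙ ♙ ♙ ♙│2
1│· ♖ ♗ ♕ ♔ ♗ · ♖│1
  ─────────────────
  a b c d e f g h

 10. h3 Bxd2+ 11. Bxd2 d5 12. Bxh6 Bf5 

  a b c d e f g h
  ─────────────────
8│♜ · · ♛ · ♜ ♚ ·│8
7│♟ ♟ ♟ · · ♟ · ♟│7
6│· · ♞ · · · · ♗│6
5│· · · ♟ ♟ ♝ · ·│5
4│· · · · · · · ·│4
3│· · · · · · · ♙│3
2│♙ · ♙ · ♙ ♙ ♙ ·│2
1│· ♖ · ♕ ♔ ♗ · ♖│1
  ─────────────────
  a b c d e f g h

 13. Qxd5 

  a b c d e f g h
  ─────────────────
8│♜ · · ♛ · ♜ ♚ ·│8
7│♟ ♟ ♟ · · ♟ · ♟│7
6│· · ♞ · · · · ♗│6
5│· · · ♕ ♟ ♝ · ·│5
4│· · · · · · · ·│4
3│· · · · · · · ♙│3
2│♙ · ♙ · ♙ ♙ ♙ ·│2
1│· ♖ · · ♔ ♗ · ♖│1
  ─────────────────
  a b c d e f g h


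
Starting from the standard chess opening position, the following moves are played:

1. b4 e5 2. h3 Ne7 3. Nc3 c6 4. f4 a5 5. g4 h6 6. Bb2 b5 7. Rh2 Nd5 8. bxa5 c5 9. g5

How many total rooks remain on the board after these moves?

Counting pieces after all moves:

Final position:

  a b c d e f g h
  ─────────────────
8│♜ ♞ ♝ ♛ ♚ ♝ · ♜│8
7│· · · ♟ · ♟ ♟ ·│7
6│· · · · · · · ♟│6
5│♙ ♟ ♟ ♞ ♟ · ♙ ·│5
4│· · · · · ♙ · ·│4
3│· · ♘ · · · · ♙│3
2│♙ ♗ ♙ ♙ ♙ · · ♖│2
1│♖ · · ♕ ♔ ♗ ♘ ·│1
  ─────────────────
  a b c d e f g h


4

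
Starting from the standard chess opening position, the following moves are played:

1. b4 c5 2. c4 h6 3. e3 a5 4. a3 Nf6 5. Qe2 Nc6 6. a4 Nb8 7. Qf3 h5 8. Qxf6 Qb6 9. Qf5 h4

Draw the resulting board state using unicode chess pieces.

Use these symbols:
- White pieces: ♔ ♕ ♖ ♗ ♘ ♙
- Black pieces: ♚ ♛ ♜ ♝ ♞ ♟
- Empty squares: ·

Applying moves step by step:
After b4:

♜ ♞ ♝ ♛ ♚ ♝ ♞ ♜
♟ ♟ ♟ ♟ ♟ ♟ ♟ ♟
· · · · · · · ·
· · · · · · · ·
· ♙ · · · · · ·
· · · · · · · ·
♙ · ♙ ♙ ♙ ♙ ♙ ♙
♖ ♘ ♗ ♕ ♔ ♗ ♘ ♖


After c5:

♜ ♞ ♝ ♛ ♚ ♝ ♞ ♜
♟ ♟ · ♟ ♟ ♟ ♟ ♟
· · · · · · · ·
· · ♟ · · · · ·
· ♙ · · · · · ·
· · · · · · · ·
♙ · ♙ ♙ ♙ ♙ ♙ ♙
♖ ♘ ♗ ♕ ♔ ♗ ♘ ♖


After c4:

♜ ♞ ♝ ♛ ♚ ♝ ♞ ♜
♟ ♟ · ♟ ♟ ♟ ♟ ♟
· · · · · · · ·
· · ♟ · · · · ·
· ♙ ♙ · · · · ·
· · · · · · · ·
♙ · · ♙ ♙ ♙ ♙ ♙
♖ ♘ ♗ ♕ ♔ ♗ ♘ ♖


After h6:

♜ ♞ ♝ ♛ ♚ ♝ ♞ ♜
♟ ♟ · ♟ ♟ ♟ ♟ ·
· · · · · · · ♟
· · ♟ · · · · ·
· ♙ ♙ · · · · ·
· · · · · · · ·
♙ · · ♙ ♙ ♙ ♙ ♙
♖ ♘ ♗ ♕ ♔ ♗ ♘ ♖


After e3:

♜ ♞ ♝ ♛ ♚ ♝ ♞ ♜
♟ ♟ · ♟ ♟ ♟ ♟ ·
· · · · · · · ♟
· · ♟ · · · · ·
· ♙ ♙ · · · · ·
· · · · ♙ · · ·
♙ · · ♙ · ♙ ♙ ♙
♖ ♘ ♗ ♕ ♔ ♗ ♘ ♖


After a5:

♜ ♞ ♝ ♛ ♚ ♝ ♞ ♜
· ♟ · ♟ ♟ ♟ ♟ ·
· · · · · · · ♟
♟ · ♟ · · · · ·
· ♙ ♙ · · · · ·
· · · · ♙ · · ·
♙ · · ♙ · ♙ ♙ ♙
♖ ♘ ♗ ♕ ♔ ♗ ♘ ♖


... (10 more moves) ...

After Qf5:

♜ ♞ ♝ · ♚ ♝ · ♜
· ♟ · ♟ ♟ ♟ ♟ ·
· ♛ · · · · · ·
♟ · ♟ · · ♕ · ♟
♙ ♙ ♙ · · · · ·
· · · · ♙ · · ·
· · · ♙ · ♙ ♙ ♙
♖ ♘ ♗ · ♔ ♗ ♘ ♖


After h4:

♜ ♞ ♝ · ♚ ♝ · ♜
· ♟ · ♟ ♟ ♟ ♟ ·
· ♛ · · · · · ·
♟ · ♟ · · ♕ · ·
♙ ♙ ♙ · · · · ♟
· · · · ♙ · · ·
· · · ♙ · ♙ ♙ ♙
♖ ♘ ♗ · ♔ ♗ ♘ ♖



  a b c d e f g h
  ─────────────────
8│♜ ♞ ♝ · ♚ ♝ · ♜│8
7│· ♟ · ♟ ♟ ♟ ♟ ·│7
6│· ♛ · · · · · ·│6
5│♟ · ♟ · · ♕ · ·│5
4│♙ ♙ ♙ · · · · ♟│4
3│· · · · ♙ · · ·│3
2│· · · ♙ · ♙ ♙ ♙│2
1│♖ ♘ ♗ · ♔ ♗ ♘ ♖│1
  ─────────────────
  a b c d e f g h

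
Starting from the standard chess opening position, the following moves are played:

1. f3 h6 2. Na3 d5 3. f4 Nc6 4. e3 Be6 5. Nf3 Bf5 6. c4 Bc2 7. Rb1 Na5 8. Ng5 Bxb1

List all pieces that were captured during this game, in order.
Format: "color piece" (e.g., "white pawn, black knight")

Tracking captures:
  Bxb1: captured white rook

white rook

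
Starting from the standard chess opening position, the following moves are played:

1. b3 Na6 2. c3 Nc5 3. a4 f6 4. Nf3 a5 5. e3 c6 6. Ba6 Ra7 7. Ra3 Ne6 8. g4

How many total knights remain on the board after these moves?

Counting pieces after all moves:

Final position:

  a b c d e f g h
  ─────────────────
8│· · ♝ ♛ ♚ ♝ ♞ ♜│8
7│♜ ♟ · ♟ ♟ · ♟ ♟│7
6│♗ · ♟ · ♞ ♟ · ·│6
5│♟ · · · · · · ·│5
4│♙ · · · · · ♙ ·│4
3│♖ ♙ ♙ · ♙ ♘ · ·│3
2│· · · ♙ · ♙ · ♙│2
1│· ♘ ♗ ♕ ♔ · · ♖│1
  ─────────────────
  a b c d e f g h


4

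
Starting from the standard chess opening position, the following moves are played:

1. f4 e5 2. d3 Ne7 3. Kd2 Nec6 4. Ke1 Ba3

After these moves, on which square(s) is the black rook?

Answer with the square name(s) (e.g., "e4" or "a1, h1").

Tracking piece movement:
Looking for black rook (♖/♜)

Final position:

  a b c d e f g h
  ─────────────────
8│♜ ♞ ♝ ♛ ♚ · · ♜│8
7│♟ ♟ ♟ ♟ · ♟ ♟ ♟│7
6│· · ♞ · · · · ·│6
5│· · · · ♟ · · ·│5
4│· · · · · ♙ · ·│4
3│♝ · · ♙ · · · ·│3
2│♙ ♙ ♙ · ♙ · ♙ ♙│2
1│♖ ♘ ♗ ♕ ♔ ♗ ♘ ♖│1
  ─────────────────
  a b c d e f g h


a8, h8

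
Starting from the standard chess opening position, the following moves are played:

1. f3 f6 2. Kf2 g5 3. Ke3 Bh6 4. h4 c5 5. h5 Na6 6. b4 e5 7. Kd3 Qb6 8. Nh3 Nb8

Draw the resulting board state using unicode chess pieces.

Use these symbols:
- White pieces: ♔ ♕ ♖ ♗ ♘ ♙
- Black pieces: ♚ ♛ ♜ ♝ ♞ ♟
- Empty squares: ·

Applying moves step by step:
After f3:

♜ ♞ ♝ ♛ ♚ ♝ ♞ ♜
♟ ♟ ♟ ♟ ♟ ♟ ♟ ♟
· · · · · · · ·
· · · · · · · ·
· · · · · · · ·
· · · · · ♙ · ·
♙ ♙ ♙ ♙ ♙ · ♙ ♙
♖ ♘ ♗ ♕ ♔ ♗ ♘ ♖


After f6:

♜ ♞ ♝ ♛ ♚ ♝ ♞ ♜
♟ ♟ ♟ ♟ ♟ · ♟ ♟
· · · · · ♟ · ·
· · · · · · · ·
· · · · · · · ·
· · · · · ♙ · ·
♙ ♙ ♙ ♙ ♙ · ♙ ♙
♖ ♘ ♗ ♕ ♔ ♗ ♘ ♖


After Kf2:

♜ ♞ ♝ ♛ ♚ ♝ ♞ ♜
♟ ♟ ♟ ♟ ♟ · ♟ ♟
· · · · · ♟ · ·
· · · · · · · ·
· · · · · · · ·
· · · · · ♙ · ·
♙ ♙ ♙ ♙ ♙ ♔ ♙ ♙
♖ ♘ ♗ ♕ · ♗ ♘ ♖


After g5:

♜ ♞ ♝ ♛ ♚ ♝ ♞ ♜
♟ ♟ ♟ ♟ ♟ · · ♟
· · · · · ♟ · ·
· · · · · · ♟ ·
· · · · · · · ·
· · · · · ♙ · ·
♙ ♙ ♙ ♙ ♙ ♔ ♙ ♙
♖ ♘ ♗ ♕ · ♗ ♘ ♖


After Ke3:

♜ ♞ ♝ ♛ ♚ ♝ ♞ ♜
♟ ♟ ♟ ♟ ♟ · · ♟
· · · · · ♟ · ·
· · · · · · ♟ ·
· · · · · · · ·
· · · · ♔ ♙ · ·
♙ ♙ ♙ ♙ ♙ · ♙ ♙
♖ ♘ ♗ ♕ · ♗ ♘ ♖


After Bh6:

♜ ♞ ♝ ♛ ♚ · ♞ ♜
♟ ♟ ♟ ♟ ♟ · · ♟
· · · · · ♟ · ♝
· · · · · · ♟ ·
· · · · · · · ·
· · · · ♔ ♙ · ·
♙ ♙ ♙ ♙ ♙ · ♙ ♙
♖ ♘ ♗ ♕ · ♗ ♘ ♖


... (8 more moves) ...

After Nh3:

♜ · ♝ · ♚ · ♞ ♜
♟ ♟ · ♟ · · · ♟
♞ ♛ · · · ♟ · ♝
· · ♟ · ♟ · ♟ ♙
· ♙ · · · · · ·
· · · ♔ · ♙ · ♘
♙ · ♙ ♙ ♙ · ♙ ·
♖ ♘ ♗ ♕ · ♗ · ♖


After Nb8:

♜ ♞ ♝ · ♚ · ♞ ♜
♟ ♟ · ♟ · · · ♟
· ♛ · · · ♟ · ♝
· · ♟ · ♟ · ♟ ♙
· ♙ · · · · · ·
· · · ♔ · ♙ · ♘
♙ · ♙ ♙ ♙ · ♙ ·
♖ ♘ ♗ ♕ · ♗ · ♖



  a b c d e f g h
  ─────────────────
8│♜ ♞ ♝ · ♚ · ♞ ♜│8
7│♟ ♟ · ♟ · · · ♟│7
6│· ♛ · · · ♟ · ♝│6
5│· · ♟ · ♟ · ♟ ♙│5
4│· ♙ · · · · · ·│4
3│· · · ♔ · ♙ · ♘│3
2│♙ · ♙ ♙ ♙ · ♙ ·│2
1│♖ ♘ ♗ ♕ · ♗ · ♖│1
  ─────────────────
  a b c d e f g h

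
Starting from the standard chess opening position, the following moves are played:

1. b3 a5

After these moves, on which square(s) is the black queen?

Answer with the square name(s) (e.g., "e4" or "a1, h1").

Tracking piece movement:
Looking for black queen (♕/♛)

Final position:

  a b c d e f g h
  ─────────────────
8│♜ ♞ ♝ ♛ ♚ ♝ ♞ ♜│8
7│· ♟ ♟ ♟ ♟ ♟ ♟ ♟│7
6│· · · · · · · ·│6
5│♟ · · · · · · ·│5
4│· · · · · · · ·│4
3│· ♙ · · · · · ·│3
2│♙ · ♙ ♙ ♙ ♙ ♙ ♙│2
1│♖ ♘ ♗ ♕ ♔ ♗ ♘ ♖│1
  ─────────────────
  a b c d e f g h


d8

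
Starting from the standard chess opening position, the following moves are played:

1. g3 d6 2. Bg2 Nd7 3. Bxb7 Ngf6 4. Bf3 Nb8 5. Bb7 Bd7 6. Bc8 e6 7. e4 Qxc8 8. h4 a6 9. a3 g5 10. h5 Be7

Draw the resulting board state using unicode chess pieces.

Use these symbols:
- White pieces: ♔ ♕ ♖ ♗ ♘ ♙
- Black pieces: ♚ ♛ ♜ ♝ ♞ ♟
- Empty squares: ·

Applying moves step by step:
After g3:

♜ ♞ ♝ ♛ ♚ ♝ ♞ ♜
♟ ♟ ♟ ♟ ♟ ♟ ♟ ♟
· · · · · · · ·
· · · · · · · ·
· · · · · · · ·
· · · · · · ♙ ·
♙ ♙ ♙ ♙ ♙ ♙ · ♙
♖ ♘ ♗ ♕ ♔ ♗ ♘ ♖


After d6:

♜ ♞ ♝ ♛ ♚ ♝ ♞ ♜
♟ ♟ ♟ · ♟ ♟ ♟ ♟
· · · ♟ · · · ·
· · · · · · · ·
· · · · · · · ·
· · · · · · ♙ ·
♙ ♙ ♙ ♙ ♙ ♙ · ♙
♖ ♘ ♗ ♕ ♔ ♗ ♘ ♖


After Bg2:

♜ ♞ ♝ ♛ ♚ ♝ ♞ ♜
♟ ♟ ♟ · ♟ ♟ ♟ ♟
· · · ♟ · · · ·
· · · · · · · ·
· · · · · · · ·
· · · · · · ♙ ·
♙ ♙ ♙ ♙ ♙ ♙ ♗ ♙
♖ ♘ ♗ ♕ ♔ · ♘ ♖


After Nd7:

♜ · ♝ ♛ ♚ ♝ ♞ ♜
♟ ♟ ♟ ♞ ♟ ♟ ♟ ♟
· · · ♟ · · · ·
· · · · · · · ·
· · · · · · · ·
· · · · · · ♙ ·
♙ ♙ ♙ ♙ ♙ ♙ ♗ ♙
♖ ♘ ♗ ♕ ♔ · ♘ ♖


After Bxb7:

♜ · ♝ ♛ ♚ ♝ ♞ ♜
♟ ♗ ♟ ♞ ♟ ♟ ♟ ♟
· · · ♟ · · · ·
· · · · · · · ·
· · · · · · · ·
· · · · · · ♙ ·
♙ ♙ ♙ ♙ ♙ ♙ · ♙
♖ ♘ ♗ ♕ ♔ · ♘ ♖


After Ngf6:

♜ · ♝ ♛ ♚ ♝ · ♜
♟ ♗ ♟ ♞ ♟ ♟ ♟ ♟
· · · ♟ · ♞ · ·
· · · · · · · ·
· · · · · · · ·
· · · · · · ♙ ·
♙ ♙ ♙ ♙ ♙ ♙ · ♙
♖ ♘ ♗ ♕ ♔ · ♘ ♖


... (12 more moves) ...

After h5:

♜ ♞ ♛ · ♚ ♝ · ♜
· · ♟ ♝ · ♟ · ♟
♟ · · ♟ ♟ ♞ · ·
· · · · · · ♟ ♙
· · · · ♙ · · ·
♙ · · · · · ♙ ·
· ♙ ♙ ♙ · ♙ · ·
♖ ♘ ♗ ♕ ♔ · ♘ ♖


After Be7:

♜ ♞ ♛ · ♚ · · ♜
· · ♟ ♝ ♝ ♟ · ♟
♟ · · ♟ ♟ ♞ · ·
· · · · · · ♟ ♙
· · · · ♙ · · ·
♙ · · · · · ♙ ·
· ♙ ♙ ♙ · ♙ · ·
♖ ♘ ♗ ♕ ♔ · ♘ ♖



  a b c d e f g h
  ─────────────────
8│♜ ♞ ♛ · ♚ · · ♜│8
7│· · ♟ ♝ ♝ ♟ · ♟│7
6│♟ · · ♟ ♟ ♞ · ·│6
5│· · · · · · ♟ ♙│5
4│· · · · ♙ · · ·│4
3│♙ · · · · · ♙ ·│3
2│· ♙ ♙ ♙ · ♙ · ·│2
1│♖ ♘ ♗ ♕ ♔ · ♘ ♖│1
  ─────────────────
  a b c d e f g h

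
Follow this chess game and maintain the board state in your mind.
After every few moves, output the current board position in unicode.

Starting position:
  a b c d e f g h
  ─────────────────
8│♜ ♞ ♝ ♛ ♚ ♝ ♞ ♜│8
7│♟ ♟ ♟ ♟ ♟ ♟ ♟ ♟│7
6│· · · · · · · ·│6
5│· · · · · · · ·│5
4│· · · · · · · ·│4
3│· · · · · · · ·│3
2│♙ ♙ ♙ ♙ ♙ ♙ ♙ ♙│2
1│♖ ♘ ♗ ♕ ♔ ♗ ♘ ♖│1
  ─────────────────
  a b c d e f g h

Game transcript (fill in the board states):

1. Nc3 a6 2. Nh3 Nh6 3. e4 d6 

  a b c d e f g h
  ─────────────────
8│♜ ♞ ♝ ♛ ♚ ♝ · ♜│8
7│· ♟ ♟ · ♟ ♟ ♟ ♟│7
6│♟ · · ♟ · · · ♞│6
5│· · · · · · · ·│5
4│· · · · ♙ · · ·│4
3│· · ♘ · · · · ♘│3
2│♙ ♙ ♙ ♙ · ♙ ♙ ♙│2
1│♖ · ♗ ♕ ♔ ♗ · ♖│1
  ─────────────────
  a b c d e f g h

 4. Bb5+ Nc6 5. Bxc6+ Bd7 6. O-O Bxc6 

  a b c d e f g h
  ─────────────────
8│♜ · · ♛ ♚ ♝ · ♜│8
7│· ♟ ♟ · ♟ ♟ ♟ ♟│7
6│♟ · ♝ ♟ · · · ♞│6
5│· · · · · · · ·│5
4│· · · · ♙ · · ·│4
3│· · ♘ · · · · ♘│3
2│♙ ♙ ♙ ♙ · ♙ ♙ ♙│2
1│♖ · ♗ ♕ · ♖ ♔ ·│1
  ─────────────────
  a b c d e f g h

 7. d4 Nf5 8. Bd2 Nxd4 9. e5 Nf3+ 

  a b c d e f g h
  ─────────────────
8│♜ · · ♛ ♚ ♝ · ♜│8
7│· ♟ ♟ · ♟ ♟ ♟ ♟│7
6│♟ · ♝ ♟ · · · ·│6
5│· · · · ♙ · · ·│5
4│· · · · · · · ·│4
3│· · ♘ · · ♞ · ♘│3
2│♙ ♙ ♙ ♗ · ♙ ♙ ♙│2
1│♖ · · ♕ · ♖ ♔ ·│1
  ─────────────────
  a b c d e f g h

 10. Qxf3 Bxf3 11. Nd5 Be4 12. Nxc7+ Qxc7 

  a b c d e f g h
  ─────────────────
8│♜ · · · ♚ ♝ · ♜│8
7│· ♟ ♛ · ♟ ♟ ♟ ♟│7
6│♟ · · ♟ · · · ·│6
5│· · · · ♙ · · ·│5
4│· · · · ♝ · · ·│4
3│· · · · · · · ♘│3
2│♙ ♙ ♙ ♗ · ♙ ♙ ♙│2
1│♖ · · · · ♖ ♔ ·│1
  ─────────────────
  a b c d e f g h

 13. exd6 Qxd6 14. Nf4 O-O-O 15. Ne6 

  a b c d e f g h
  ─────────────────
8│· · ♚ ♜ · ♝ · ♜│8
7│· ♟ · · ♟ ♟ ♟ ♟│7
6│♟ · · ♛ ♘ · · ·│6
5│· · · · · · · ·│5
4│· · · · ♝ · · ·│4
3│· · · · · · · ·│3
2│♙ ♙ ♙ ♗ · ♙ ♙ ♙│2
1│♖ · · · · ♖ ♔ ·│1
  ─────────────────
  a b c d e f g h


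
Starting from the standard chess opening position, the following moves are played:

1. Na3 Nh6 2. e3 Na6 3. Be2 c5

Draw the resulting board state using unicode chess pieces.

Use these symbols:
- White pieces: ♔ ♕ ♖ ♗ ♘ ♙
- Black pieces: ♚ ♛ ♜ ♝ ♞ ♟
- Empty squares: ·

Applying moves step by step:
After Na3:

♜ ♞ ♝ ♛ ♚ ♝ ♞ ♜
♟ ♟ ♟ ♟ ♟ ♟ ♟ ♟
· · · · · · · ·
· · · · · · · ·
· · · · · · · ·
♘ · · · · · · ·
♙ ♙ ♙ ♙ ♙ ♙ ♙ ♙
♖ · ♗ ♕ ♔ ♗ ♘ ♖


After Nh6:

♜ ♞ ♝ ♛ ♚ ♝ · ♜
♟ ♟ ♟ ♟ ♟ ♟ ♟ ♟
· · · · · · · ♞
· · · · · · · ·
· · · · · · · ·
♘ · · · · · · ·
♙ ♙ ♙ ♙ ♙ ♙ ♙ ♙
♖ · ♗ ♕ ♔ ♗ ♘ ♖


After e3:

♜ ♞ ♝ ♛ ♚ ♝ · ♜
♟ ♟ ♟ ♟ ♟ ♟ ♟ ♟
· · · · · · · ♞
· · · · · · · ·
· · · · · · · ·
♘ · · · ♙ · · ·
♙ ♙ ♙ ♙ · ♙ ♙ ♙
♖ · ♗ ♕ ♔ ♗ ♘ ♖


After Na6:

♜ · ♝ ♛ ♚ ♝ · ♜
♟ ♟ ♟ ♟ ♟ ♟ ♟ ♟
♞ · · · · · · ♞
· · · · · · · ·
· · · · · · · ·
♘ · · · ♙ · · ·
♙ ♙ ♙ ♙ · ♙ ♙ ♙
♖ · ♗ ♕ ♔ ♗ ♘ ♖


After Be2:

♜ · ♝ ♛ ♚ ♝ · ♜
♟ ♟ ♟ ♟ ♟ ♟ ♟ ♟
♞ · · · · · · ♞
· · · · · · · ·
· · · · · · · ·
♘ · · · ♙ · · ·
♙ ♙ ♙ ♙ ♗ ♙ ♙ ♙
♖ · ♗ ♕ ♔ · ♘ ♖


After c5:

♜ · ♝ ♛ ♚ ♝ · ♜
♟ ♟ · ♟ ♟ ♟ ♟ ♟
♞ · · · · · · ♞
· · ♟ · · · · ·
· · · · · · · ·
♘ · · · ♙ · · ·
♙ ♙ ♙ ♙ ♗ ♙ ♙ ♙
♖ · ♗ ♕ ♔ · ♘ ♖



  a b c d e f g h
  ─────────────────
8│♜ · ♝ ♛ ♚ ♝ · ♜│8
7│♟ ♟ · ♟ ♟ ♟ ♟ ♟│7
6│♞ · · · · · · ♞│6
5│· · ♟ · · · · ·│5
4│· · · · · · · ·│4
3│♘ · · · ♙ · · ·│3
2│♙ ♙ ♙ ♙ ♗ ♙ ♙ ♙│2
1│♖ · ♗ ♕ ♔ · ♘ ♖│1
  ─────────────────
  a b c d e f g h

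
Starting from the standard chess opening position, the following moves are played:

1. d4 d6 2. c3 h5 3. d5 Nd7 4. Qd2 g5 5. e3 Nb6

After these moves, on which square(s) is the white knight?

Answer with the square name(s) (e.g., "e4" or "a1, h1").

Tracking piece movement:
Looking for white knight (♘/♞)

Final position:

  a b c d e f g h
  ─────────────────
8│♜ · ♝ ♛ ♚ ♝ ♞ ♜│8
7│♟ ♟ ♟ · ♟ ♟ · ·│7
6│· ♞ · ♟ · · · ·│6
5│· · · ♙ · · ♟ ♟│5
4│· · · · · · · ·│4
3│· · ♙ · ♙ · · ·│3
2│♙ ♙ · ♕ · ♙ ♙ ♙│2
1│♖ ♘ ♗ · ♔ ♗ ♘ ♖│1
  ─────────────────
  a b c d e f g h


b1, g1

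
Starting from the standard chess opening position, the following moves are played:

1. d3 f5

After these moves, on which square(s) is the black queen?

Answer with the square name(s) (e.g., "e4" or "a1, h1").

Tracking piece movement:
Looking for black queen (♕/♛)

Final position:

  a b c d e f g h
  ─────────────────
8│♜ ♞ ♝ ♛ ♚ ♝ ♞ ♜│8
7│♟ ♟ ♟ ♟ ♟ · ♟ ♟│7
6│· · · · · · · ·│6
5│· · · · · ♟ · ·│5
4│· · · · · · · ·│4
3│· · · ♙ · · · ·│3
2│♙ ♙ ♙ · ♙ ♙ ♙ ♙│2
1│♖ ♘ ♗ ♕ ♔ ♗ ♘ ♖│1
  ─────────────────
  a b c d e f g h


d8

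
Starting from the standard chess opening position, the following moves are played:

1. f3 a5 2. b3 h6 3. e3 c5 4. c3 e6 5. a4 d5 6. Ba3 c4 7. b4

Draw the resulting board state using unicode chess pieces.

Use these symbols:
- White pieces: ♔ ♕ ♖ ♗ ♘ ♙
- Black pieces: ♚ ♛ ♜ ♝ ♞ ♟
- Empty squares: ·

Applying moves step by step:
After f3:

♜ ♞ ♝ ♛ ♚ ♝ ♞ ♜
♟ ♟ ♟ ♟ ♟ ♟ ♟ ♟
· · · · · · · ·
· · · · · · · ·
· · · · · · · ·
· · · · · ♙ · ·
♙ ♙ ♙ ♙ ♙ · ♙ ♙
♖ ♘ ♗ ♕ ♔ ♗ ♘ ♖


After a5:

♜ ♞ ♝ ♛ ♚ ♝ ♞ ♜
· ♟ ♟ ♟ ♟ ♟ ♟ ♟
· · · · · · · ·
♟ · · · · · · ·
· · · · · · · ·
· · · · · ♙ · ·
♙ ♙ ♙ ♙ ♙ · ♙ ♙
♖ ♘ ♗ ♕ ♔ ♗ ♘ ♖


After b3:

♜ ♞ ♝ ♛ ♚ ♝ ♞ ♜
· ♟ ♟ ♟ ♟ ♟ ♟ ♟
· · · · · · · ·
♟ · · · · · · ·
· · · · · · · ·
· ♙ · · · ♙ · ·
♙ · ♙ ♙ ♙ · ♙ ♙
♖ ♘ ♗ ♕ ♔ ♗ ♘ ♖


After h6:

♜ ♞ ♝ ♛ ♚ ♝ ♞ ♜
· ♟ ♟ ♟ ♟ ♟ ♟ ·
· · · · · · · ♟
♟ · · · · · · ·
· · · · · · · ·
· ♙ · · · ♙ · ·
♙ · ♙ ♙ ♙ · ♙ ♙
♖ ♘ ♗ ♕ ♔ ♗ ♘ ♖


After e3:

♜ ♞ ♝ ♛ ♚ ♝ ♞ ♜
· ♟ ♟ ♟ ♟ ♟ ♟ ·
· · · · · · · ♟
♟ · · · · · · ·
· · · · · · · ·
· ♙ · · ♙ ♙ · ·
♙ · ♙ ♙ · · ♙ ♙
♖ ♘ ♗ ♕ ♔ ♗ ♘ ♖


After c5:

♜ ♞ ♝ ♛ ♚ ♝ ♞ ♜
· ♟ · ♟ ♟ ♟ ♟ ·
· · · · · · · ♟
♟ · ♟ · · · · ·
· · · · · · · ·
· ♙ · · ♙ ♙ · ·
♙ · ♙ ♙ · · ♙ ♙
♖ ♘ ♗ ♕ ♔ ♗ ♘ ♖


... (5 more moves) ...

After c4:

♜ ♞ ♝ ♛ ♚ ♝ ♞ ♜
· ♟ · · · ♟ ♟ ·
· · · · ♟ · · ♟
♟ · · ♟ · · · ·
♙ · ♟ · · · · ·
♗ ♙ ♙ · ♙ ♙ · ·
· · · ♙ · · ♙ ♙
♖ ♘ · ♕ ♔ ♗ ♘ ♖


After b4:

♜ ♞ ♝ ♛ ♚ ♝ ♞ ♜
· ♟ · · · ♟ ♟ ·
· · · · ♟ · · ♟
♟ · · ♟ · · · ·
♙ ♙ ♟ · · · · ·
♗ · ♙ · ♙ ♙ · ·
· · · ♙ · · ♙ ♙
♖ ♘ · ♕ ♔ ♗ ♘ ♖



  a b c d e f g h
  ─────────────────
8│♜ ♞ ♝ ♛ ♚ ♝ ♞ ♜│8
7│· ♟ · · · ♟ ♟ ·│7
6│· · · · ♟ · · ♟│6
5│♟ · · ♟ · · · ·│5
4│♙ ♙ ♟ · · · · ·│4
3│♗ · ♙ · ♙ ♙ · ·│3
2│· · · ♙ · · ♙ ♙│2
1│♖ ♘ · ♕ ♔ ♗ ♘ ♖│1
  ─────────────────
  a b c d e f g h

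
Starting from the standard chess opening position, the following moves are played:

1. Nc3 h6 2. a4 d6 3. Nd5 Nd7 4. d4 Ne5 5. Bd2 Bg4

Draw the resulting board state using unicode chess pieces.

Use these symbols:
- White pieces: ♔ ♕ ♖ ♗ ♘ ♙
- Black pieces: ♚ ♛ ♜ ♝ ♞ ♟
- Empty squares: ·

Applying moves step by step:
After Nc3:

♜ ♞ ♝ ♛ ♚ ♝ ♞ ♜
♟ ♟ ♟ ♟ ♟ ♟ ♟ ♟
· · · · · · · ·
· · · · · · · ·
· · · · · · · ·
· · ♘ · · · · ·
♙ ♙ ♙ ♙ ♙ ♙ ♙ ♙
♖ · ♗ ♕ ♔ ♗ ♘ ♖


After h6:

♜ ♞ ♝ ♛ ♚ ♝ ♞ ♜
♟ ♟ ♟ ♟ ♟ ♟ ♟ ·
· · · · · · · ♟
· · · · · · · ·
· · · · · · · ·
· · ♘ · · · · ·
♙ ♙ ♙ ♙ ♙ ♙ ♙ ♙
♖ · ♗ ♕ ♔ ♗ ♘ ♖


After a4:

♜ ♞ ♝ ♛ ♚ ♝ ♞ ♜
♟ ♟ ♟ ♟ ♟ ♟ ♟ ·
· · · · · · · ♟
· · · · · · · ·
♙ · · · · · · ·
· · ♘ · · · · ·
· ♙ ♙ ♙ ♙ ♙ ♙ ♙
♖ · ♗ ♕ ♔ ♗ ♘ ♖


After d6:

♜ ♞ ♝ ♛ ♚ ♝ ♞ ♜
♟ ♟ ♟ · ♟ ♟ ♟ ·
· · · ♟ · · · ♟
· · · · · · · ·
♙ · · · · · · ·
· · ♘ · · · · ·
· ♙ ♙ ♙ ♙ ♙ ♙ ♙
♖ · ♗ ♕ ♔ ♗ ♘ ♖


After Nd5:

♜ ♞ ♝ ♛ ♚ ♝ ♞ ♜
♟ ♟ ♟ · ♟ ♟ ♟ ·
· · · ♟ · · · ♟
· · · ♘ · · · ·
♙ · · · · · · ·
· · · · · · · ·
· ♙ ♙ ♙ ♙ ♙ ♙ ♙
♖ · ♗ ♕ ♔ ♗ ♘ ♖


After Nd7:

♜ · ♝ ♛ ♚ ♝ ♞ ♜
♟ ♟ ♟ ♞ ♟ ♟ ♟ ·
· · · ♟ · · · ♟
· · · ♘ · · · ·
♙ · · · · · · ·
· · · · · · · ·
· ♙ ♙ ♙ ♙ ♙ ♙ ♙
♖ · ♗ ♕ ♔ ♗ ♘ ♖


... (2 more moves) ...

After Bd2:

♜ · ♝ ♛ ♚ ♝ ♞ ♜
♟ ♟ ♟ · ♟ ♟ ♟ ·
· · · ♟ · · · ♟
· · · ♘ ♞ · · ·
♙ · · ♙ · · · ·
· · · · · · · ·
· ♙ ♙ ♗ ♙ ♙ ♙ ♙
♖ · · ♕ ♔ ♗ ♘ ♖


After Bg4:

♜ · · ♛ ♚ ♝ ♞ ♜
♟ ♟ ♟ · ♟ ♟ ♟ ·
· · · ♟ · · · ♟
· · · ♘ ♞ · · ·
♙ · · ♙ · · ♝ ·
· · · · · · · ·
· ♙ ♙ ♗ ♙ ♙ ♙ ♙
♖ · · ♕ ♔ ♗ ♘ ♖



  a b c d e f g h
  ─────────────────
8│♜ · · ♛ ♚ ♝ ♞ ♜│8
7│♟ ♟ ♟ · ♟ ♟ ♟ ·│7
6│· · · ♟ · · · ♟│6
5│· · · ♘ ♞ · · ·│5
4│♙ · · ♙ · · ♝ ·│4
3│· · · · · · · ·│3
2│· ♙ ♙ ♗ ♙ ♙ ♙ ♙│2
1│♖ · · ♕ ♔ ♗ ♘ ♖│1
  ─────────────────
  a b c d e f g h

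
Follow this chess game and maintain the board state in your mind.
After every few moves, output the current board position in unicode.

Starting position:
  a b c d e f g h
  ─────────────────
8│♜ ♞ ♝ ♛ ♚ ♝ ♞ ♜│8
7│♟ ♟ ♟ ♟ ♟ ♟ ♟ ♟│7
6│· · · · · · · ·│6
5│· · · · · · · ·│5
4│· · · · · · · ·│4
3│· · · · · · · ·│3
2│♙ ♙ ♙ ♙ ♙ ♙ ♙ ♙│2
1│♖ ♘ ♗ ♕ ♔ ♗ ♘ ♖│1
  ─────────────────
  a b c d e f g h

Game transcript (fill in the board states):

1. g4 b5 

  a b c d e f g h
  ─────────────────
8│♜ ♞ ♝ ♛ ♚ ♝ ♞ ♜│8
7│♟ · ♟ ♟ ♟ ♟ ♟ ♟│7
6│· · · · · · · ·│6
5│· ♟ · · · · · ·│5
4│· · · · · · ♙ ·│4
3│· · · · · · · ·│3
2│♙ ♙ ♙ ♙ ♙ ♙ · ♙│2
1│♖ ♘ ♗ ♕ ♔ ♗ ♘ ♖│1
  ─────────────────
  a b c d e f g h

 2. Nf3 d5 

  a b c d e f g h
  ─────────────────
8│♜ ♞ ♝ ♛ ♚ ♝ ♞ ♜│8
7│♟ · ♟ · ♟ ♟ ♟ ♟│7
6│· · · · · · · ·│6
5│· ♟ · ♟ · · · ·│5
4│· · · · · · ♙ ·│4
3│· · · · · ♘ · ·│3
2│♙ ♙ ♙ ♙ ♙ ♙ · ♙│2
1│♖ ♘ ♗ ♕ ♔ ♗ · ♖│1
  ─────────────────
  a b c d e f g h

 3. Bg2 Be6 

  a b c d e f g h
  ─────────────────
8│♜ ♞ · ♛ ♚ ♝ ♞ ♜│8
7│♟ · ♟ · ♟ ♟ ♟ ♟│7
6│· · · · ♝ · · ·│6
5│· ♟ · ♟ · · · ·│5
4│· · · · · · ♙ ·│4
3│· · · · · ♘ · ·│3
2│♙ ♙ ♙ ♙ ♙ ♙ ♗ ♙│2
1│♖ ♘ ♗ ♕ ♔ · · ♖│1
  ─────────────────
  a b c d e f g h

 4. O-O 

  a b c d e f g h
  ─────────────────
8│♜ ♞ · ♛ ♚ ♝ ♞ ♜│8
7│♟ · ♟ · ♟ ♟ ♟ ♟│7
6│· · · · ♝ · · ·│6
5│· ♟ · ♟ · · · ·│5
4│· · · · · · ♙ ·│4
3│· · · · · ♘ · ·│3
2│♙ ♙ ♙ ♙ ♙ ♙ ♗ ♙│2
1│♖ ♘ ♗ ♕ · ♖ ♔ ·│1
  ─────────────────
  a b c d e f g h


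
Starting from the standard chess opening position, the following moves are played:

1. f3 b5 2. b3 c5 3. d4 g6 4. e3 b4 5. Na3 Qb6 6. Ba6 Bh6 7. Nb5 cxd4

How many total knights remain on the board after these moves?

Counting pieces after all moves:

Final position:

  a b c d e f g h
  ─────────────────
8│♜ ♞ ♝ · ♚ · ♞ ♜│8
7│♟ · · ♟ ♟ ♟ · ♟│7
6│♗ ♛ · · · · ♟ ♝│6
5│· ♘ · · · · · ·│5
4│· ♟ · ♟ · · · ·│4
3│· ♙ · · ♙ ♙ · ·│3
2│♙ · ♙ · · · ♙ ♙│2
1│♖ · ♗ ♕ ♔ · ♘ ♖│1
  ─────────────────
  a b c d e f g h


4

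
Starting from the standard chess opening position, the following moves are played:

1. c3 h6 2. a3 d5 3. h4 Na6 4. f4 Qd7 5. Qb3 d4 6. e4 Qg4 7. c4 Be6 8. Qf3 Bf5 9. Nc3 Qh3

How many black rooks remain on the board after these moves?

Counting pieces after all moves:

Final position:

  a b c d e f g h
  ─────────────────
8│♜ · · · ♚ ♝ ♞ ♜│8
7│♟ ♟ ♟ · ♟ ♟ ♟ ·│7
6│♞ · · · · · · ♟│6
5│· · · · · ♝ · ·│5
4│· · ♙ ♟ ♙ ♙ · ♙│4
3│♙ · ♘ · · ♕ · ♛│3
2│· ♙ · ♙ · · ♙ ·│2
1│♖ · ♗ · ♔ ♗ ♘ ♖│1
  ─────────────────
  a b c d e f g h


2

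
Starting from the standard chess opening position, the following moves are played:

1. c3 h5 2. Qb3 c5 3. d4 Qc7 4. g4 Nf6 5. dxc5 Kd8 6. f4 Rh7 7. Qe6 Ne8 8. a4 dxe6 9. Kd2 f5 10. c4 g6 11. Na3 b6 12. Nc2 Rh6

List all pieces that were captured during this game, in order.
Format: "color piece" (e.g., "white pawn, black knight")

Tracking captures:
  dxc5: captured black pawn
  dxe6: captured white queen

black pawn, white queen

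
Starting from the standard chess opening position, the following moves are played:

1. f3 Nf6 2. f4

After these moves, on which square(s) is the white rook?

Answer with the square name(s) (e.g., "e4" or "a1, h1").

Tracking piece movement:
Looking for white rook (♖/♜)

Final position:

  a b c d e f g h
  ─────────────────
8│♜ ♞ ♝ ♛ ♚ ♝ · ♜│8
7│♟ ♟ ♟ ♟ ♟ ♟ ♟ ♟│7
6│· · · · · ♞ · ·│6
5│· · · · · · · ·│5
4│· · · · · ♙ · ·│4
3│· · · · · · · ·│3
2│♙ ♙ ♙ ♙ ♙ · ♙ ♙│2
1│♖ ♘ ♗ ♕ ♔ ♗ ♘ ♖│1
  ─────────────────
  a b c d e f g h


a1, h1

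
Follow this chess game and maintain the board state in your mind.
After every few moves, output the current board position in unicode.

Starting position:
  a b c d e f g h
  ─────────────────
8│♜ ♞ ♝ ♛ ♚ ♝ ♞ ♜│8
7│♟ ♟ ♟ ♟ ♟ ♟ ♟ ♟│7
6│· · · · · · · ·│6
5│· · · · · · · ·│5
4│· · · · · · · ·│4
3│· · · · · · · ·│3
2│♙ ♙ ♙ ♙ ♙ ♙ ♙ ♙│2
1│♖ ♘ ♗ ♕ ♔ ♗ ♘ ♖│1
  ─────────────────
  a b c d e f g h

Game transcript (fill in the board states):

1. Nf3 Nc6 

  a b c d e f g h
  ─────────────────
8│♜ · ♝ ♛ ♚ ♝ ♞ ♜│8
7│♟ ♟ ♟ ♟ ♟ ♟ ♟ ♟│7
6│· · ♞ · · · · ·│6
5│· · · · · · · ·│5
4│· · · · · · · ·│4
3│· · · · · ♘ · ·│3
2│♙ ♙ ♙ ♙ ♙ ♙ ♙ ♙│2
1│♖ ♘ ♗ ♕ ♔ ♗ · ♖│1
  ─────────────────
  a b c d e f g h

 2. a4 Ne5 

  a b c d e f g h
  ─────────────────
8│♜ · ♝ ♛ ♚ ♝ ♞ ♜│8
7│♟ ♟ ♟ ♟ ♟ ♟ ♟ ♟│7
6│· · · · · · · ·│6
5│· · · · ♞ · · ·│5
4│♙ · · · · · · ·│4
3│· · · · · ♘ · ·│3
2│· ♙ ♙ ♙ ♙ ♙ ♙ ♙│2
1│♖ ♘ ♗ ♕ ♔ ♗ · ♖│1
  ─────────────────
  a b c d e f g h

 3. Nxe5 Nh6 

  a b c d e f g h
  ─────────────────
8│♜ · ♝ ♛ ♚ ♝ · ♜│8
7│♟ ♟ ♟ ♟ ♟ ♟ ♟ ♟│7
6│· · · · · · · ♞│6
5│· · · · ♘ · · ·│5
4│♙ · · · · · · ·│4
3│· · · · · · · ·│3
2│· ♙ ♙ ♙ ♙ ♙ ♙ ♙│2
1│♖ ♘ ♗ ♕ ♔ ♗ · ♖│1
  ─────────────────
  a b c d e f g h

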